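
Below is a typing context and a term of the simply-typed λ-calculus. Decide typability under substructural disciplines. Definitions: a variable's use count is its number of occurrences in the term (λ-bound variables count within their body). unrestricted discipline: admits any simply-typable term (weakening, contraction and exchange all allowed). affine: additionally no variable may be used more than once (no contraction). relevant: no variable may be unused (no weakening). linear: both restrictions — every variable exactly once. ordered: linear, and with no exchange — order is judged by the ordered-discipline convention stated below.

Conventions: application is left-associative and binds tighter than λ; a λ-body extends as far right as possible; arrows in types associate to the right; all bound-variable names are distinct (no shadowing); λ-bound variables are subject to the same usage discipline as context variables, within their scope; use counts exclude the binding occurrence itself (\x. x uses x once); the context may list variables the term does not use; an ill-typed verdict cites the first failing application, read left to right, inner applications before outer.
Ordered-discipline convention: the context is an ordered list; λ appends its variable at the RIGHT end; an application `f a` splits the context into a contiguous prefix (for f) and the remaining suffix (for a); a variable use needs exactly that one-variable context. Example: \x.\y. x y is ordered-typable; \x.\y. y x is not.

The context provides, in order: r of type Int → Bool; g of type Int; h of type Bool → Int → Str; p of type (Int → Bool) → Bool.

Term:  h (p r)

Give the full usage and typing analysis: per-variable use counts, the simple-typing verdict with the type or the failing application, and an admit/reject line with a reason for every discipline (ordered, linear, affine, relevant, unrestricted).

usage: r: 1, g: 0, h: 1, p: 1
uses in reading order: h, p, r
typing: well-typed — term : Int → Str
ordered: ✗, g never used (weakening)
linear: ✗, g never used (weakening)
affine: ✓, at most one use each (r, g, h, p)
relevant: ✗, g never used (weakening)
unrestricted: ✓, type-checks (Int → Str) and nothing is barred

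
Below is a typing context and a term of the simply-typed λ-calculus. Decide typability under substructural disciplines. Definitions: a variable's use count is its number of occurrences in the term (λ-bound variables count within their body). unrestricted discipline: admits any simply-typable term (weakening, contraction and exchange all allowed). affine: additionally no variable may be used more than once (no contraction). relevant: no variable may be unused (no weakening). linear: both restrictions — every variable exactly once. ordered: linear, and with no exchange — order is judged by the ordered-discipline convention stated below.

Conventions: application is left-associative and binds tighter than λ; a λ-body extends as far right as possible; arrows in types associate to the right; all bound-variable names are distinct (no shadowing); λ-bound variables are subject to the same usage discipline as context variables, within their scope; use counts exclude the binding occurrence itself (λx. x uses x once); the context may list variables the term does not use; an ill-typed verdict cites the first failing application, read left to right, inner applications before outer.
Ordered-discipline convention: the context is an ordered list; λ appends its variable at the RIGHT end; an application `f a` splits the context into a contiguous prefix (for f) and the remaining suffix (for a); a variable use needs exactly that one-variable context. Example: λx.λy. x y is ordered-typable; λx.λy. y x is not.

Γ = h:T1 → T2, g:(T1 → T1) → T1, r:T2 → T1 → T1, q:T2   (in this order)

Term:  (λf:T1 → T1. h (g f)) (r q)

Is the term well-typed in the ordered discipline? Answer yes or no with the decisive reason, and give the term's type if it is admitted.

yes — one use each (h, g, r, q, f); ordered split holds; term : T2
variable uses: h: 1; g: 1; r: 1; q: 1; f [bound]: 1
use order (left to right): h, g, f, r, q
typing: ✓ — T2
across the five disciplines: ordered ✓ | linear ✓ | affine ✓ | relevant ✓ | unrestricted ✓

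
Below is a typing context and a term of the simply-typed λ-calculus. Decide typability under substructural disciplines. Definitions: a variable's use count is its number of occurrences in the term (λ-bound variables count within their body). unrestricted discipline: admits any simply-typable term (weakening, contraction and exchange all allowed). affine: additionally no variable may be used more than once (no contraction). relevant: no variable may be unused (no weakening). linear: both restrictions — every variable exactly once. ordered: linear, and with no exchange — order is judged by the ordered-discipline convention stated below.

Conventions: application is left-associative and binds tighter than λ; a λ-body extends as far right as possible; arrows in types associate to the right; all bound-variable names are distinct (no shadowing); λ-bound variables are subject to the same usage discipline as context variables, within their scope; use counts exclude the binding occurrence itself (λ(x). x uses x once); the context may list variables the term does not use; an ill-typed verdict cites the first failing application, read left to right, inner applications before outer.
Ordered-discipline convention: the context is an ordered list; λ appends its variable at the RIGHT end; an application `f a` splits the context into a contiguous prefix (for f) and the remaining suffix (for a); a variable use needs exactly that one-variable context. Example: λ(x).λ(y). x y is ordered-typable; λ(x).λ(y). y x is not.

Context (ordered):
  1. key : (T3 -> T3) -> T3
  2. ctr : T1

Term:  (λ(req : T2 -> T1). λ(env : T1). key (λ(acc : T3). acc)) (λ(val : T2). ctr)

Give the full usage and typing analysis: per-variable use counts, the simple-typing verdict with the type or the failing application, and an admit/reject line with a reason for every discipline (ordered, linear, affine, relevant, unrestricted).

usage: key: 1×; ctr: 1×; req (λ-bound): 0×; env (λ-bound): 0×; acc (λ-bound): 1×; val (λ-bound): 0×
order of uses: key, acc, ctr
typing: the term checks, with type T1 -> T3
ordered: ✗, needs weakening: req, env, val unused
linear: ✗, needs weakening: req, env, val unused
affine: ✓, no duplicate uses among key, ctr, req, env, acc, val
relevant: ✗, needs weakening: req, env, val unused
unrestricted: ✓, simply typable at T1 -> T3; W, C, E all held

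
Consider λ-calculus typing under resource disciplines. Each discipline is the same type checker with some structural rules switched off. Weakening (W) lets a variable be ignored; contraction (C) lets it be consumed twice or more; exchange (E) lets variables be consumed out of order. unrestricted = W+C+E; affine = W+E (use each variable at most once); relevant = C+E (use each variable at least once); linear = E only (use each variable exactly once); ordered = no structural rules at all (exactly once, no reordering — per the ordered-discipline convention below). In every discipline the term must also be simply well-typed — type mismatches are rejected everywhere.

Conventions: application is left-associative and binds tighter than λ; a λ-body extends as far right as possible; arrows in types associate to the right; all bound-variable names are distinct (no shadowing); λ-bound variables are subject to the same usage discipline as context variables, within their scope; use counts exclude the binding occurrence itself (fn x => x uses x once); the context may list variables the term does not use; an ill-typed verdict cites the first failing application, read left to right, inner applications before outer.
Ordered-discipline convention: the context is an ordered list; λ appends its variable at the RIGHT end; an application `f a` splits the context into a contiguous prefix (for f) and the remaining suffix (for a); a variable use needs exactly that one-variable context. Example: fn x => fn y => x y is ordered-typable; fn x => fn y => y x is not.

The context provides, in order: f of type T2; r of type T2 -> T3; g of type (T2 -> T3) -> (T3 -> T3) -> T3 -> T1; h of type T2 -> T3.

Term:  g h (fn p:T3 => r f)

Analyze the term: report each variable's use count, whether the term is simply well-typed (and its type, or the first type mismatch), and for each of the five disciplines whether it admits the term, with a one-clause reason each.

counts: f=1; r=1; g=1; h=1; p (λ-bound)=0
use order (left to right): g, h, r, f
typing: well-typed at T3 -> T1
ordered: ✗ — p left unused
linear: ✗ — p left unused
affine: ✓ — at most one use each (f, r, g, h, p)
relevant: ✗ — p left unused
unrestricted: ✓ — type-checks (T3 -> T1) and nothing is barred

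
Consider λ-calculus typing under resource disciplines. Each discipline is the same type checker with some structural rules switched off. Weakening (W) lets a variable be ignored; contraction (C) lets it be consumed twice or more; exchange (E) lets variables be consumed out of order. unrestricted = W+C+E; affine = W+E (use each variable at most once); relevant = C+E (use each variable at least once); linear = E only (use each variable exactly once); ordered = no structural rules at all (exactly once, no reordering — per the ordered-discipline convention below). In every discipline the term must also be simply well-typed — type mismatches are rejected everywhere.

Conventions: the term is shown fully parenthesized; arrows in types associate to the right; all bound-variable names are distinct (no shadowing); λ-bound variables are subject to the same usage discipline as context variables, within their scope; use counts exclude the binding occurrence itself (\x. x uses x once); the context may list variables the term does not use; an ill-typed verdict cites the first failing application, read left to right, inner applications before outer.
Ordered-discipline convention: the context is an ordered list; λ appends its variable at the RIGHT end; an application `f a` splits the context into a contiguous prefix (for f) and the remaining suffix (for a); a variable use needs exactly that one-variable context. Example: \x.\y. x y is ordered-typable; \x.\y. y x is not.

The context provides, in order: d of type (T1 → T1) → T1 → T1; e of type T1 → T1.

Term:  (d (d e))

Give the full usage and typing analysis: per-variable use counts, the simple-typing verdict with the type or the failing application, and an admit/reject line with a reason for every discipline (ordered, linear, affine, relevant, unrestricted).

use counts: d: 2, e: 1
uses in reading order: d, d, e
typing: well-typed — term : T1 → T1
ordered: ✗, d ×2 used more than once (contraction)
linear: ✗, d ×2 used more than once (contraction)
affine: ✗, d ×2 used more than once (contraction)
relevant: ✓, at least one use each (d, e)
unrestricted: ✓, well-typed at T1 → T1; no restrictions here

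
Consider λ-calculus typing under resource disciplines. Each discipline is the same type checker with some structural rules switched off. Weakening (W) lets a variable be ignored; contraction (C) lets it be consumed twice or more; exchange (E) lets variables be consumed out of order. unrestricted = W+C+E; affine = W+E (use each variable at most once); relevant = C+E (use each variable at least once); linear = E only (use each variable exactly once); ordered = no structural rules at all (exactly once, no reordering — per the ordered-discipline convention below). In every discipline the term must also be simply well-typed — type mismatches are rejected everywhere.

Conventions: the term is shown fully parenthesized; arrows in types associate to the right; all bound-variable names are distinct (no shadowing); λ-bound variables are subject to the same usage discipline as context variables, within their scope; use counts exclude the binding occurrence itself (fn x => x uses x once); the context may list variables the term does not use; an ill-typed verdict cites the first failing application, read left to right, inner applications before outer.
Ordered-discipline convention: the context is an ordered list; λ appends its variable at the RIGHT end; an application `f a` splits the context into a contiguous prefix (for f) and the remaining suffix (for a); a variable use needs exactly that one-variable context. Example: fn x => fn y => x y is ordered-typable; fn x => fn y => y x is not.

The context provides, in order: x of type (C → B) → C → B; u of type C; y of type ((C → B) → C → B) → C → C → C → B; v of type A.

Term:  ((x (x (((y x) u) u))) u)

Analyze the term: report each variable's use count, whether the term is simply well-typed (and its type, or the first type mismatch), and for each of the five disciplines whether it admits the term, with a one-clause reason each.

use counts: x ×3, u ×3, y ×1, v ×0
uses in reading order: x, x, y, x, u, u, u
typing: the term checks, with type B
ordered: ✗ — repeated use of x ×3, u ×3; v left unused
linear: ✗ — repeated use of x ×3, u ×3; v left unused
affine: ✗ — repeated use of x ×3, u ×3
relevant: ✗ — v left unused
unrestricted: ✓ — typability at B is all that's needed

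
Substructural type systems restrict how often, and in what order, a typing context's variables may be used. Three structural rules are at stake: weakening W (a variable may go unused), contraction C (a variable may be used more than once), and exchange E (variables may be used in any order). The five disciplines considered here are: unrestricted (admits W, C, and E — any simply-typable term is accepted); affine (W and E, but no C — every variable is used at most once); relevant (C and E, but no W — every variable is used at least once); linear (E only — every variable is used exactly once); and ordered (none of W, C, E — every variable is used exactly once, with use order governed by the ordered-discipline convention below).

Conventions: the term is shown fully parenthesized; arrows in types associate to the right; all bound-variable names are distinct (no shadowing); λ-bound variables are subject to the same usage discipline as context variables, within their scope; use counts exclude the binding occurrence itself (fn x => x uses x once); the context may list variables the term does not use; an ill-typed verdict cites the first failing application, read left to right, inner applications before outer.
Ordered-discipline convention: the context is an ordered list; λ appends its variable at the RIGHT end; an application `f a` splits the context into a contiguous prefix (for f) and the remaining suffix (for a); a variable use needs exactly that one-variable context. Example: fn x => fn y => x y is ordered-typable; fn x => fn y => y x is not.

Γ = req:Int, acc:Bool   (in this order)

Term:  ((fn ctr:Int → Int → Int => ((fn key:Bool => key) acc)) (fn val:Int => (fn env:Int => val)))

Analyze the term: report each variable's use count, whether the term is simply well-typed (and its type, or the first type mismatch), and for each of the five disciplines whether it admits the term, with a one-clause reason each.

counts: req=0, acc=1, ctr (bound)=0, key (bound)=1, val (bound)=1, env (bound)=0
use order (left to right): key, acc, val
typing: well-typed — term : Bool
ordered ✗ (req, ctr, env left unused)
linear ✗ (req, ctr, env left unused)
affine ✓ (none of req, acc, ctr, key, val, env used more than once)
relevant ✗ (req, ctr, env left unused)
unrestricted ✓ (simply typable at Bool; W, C, E all held)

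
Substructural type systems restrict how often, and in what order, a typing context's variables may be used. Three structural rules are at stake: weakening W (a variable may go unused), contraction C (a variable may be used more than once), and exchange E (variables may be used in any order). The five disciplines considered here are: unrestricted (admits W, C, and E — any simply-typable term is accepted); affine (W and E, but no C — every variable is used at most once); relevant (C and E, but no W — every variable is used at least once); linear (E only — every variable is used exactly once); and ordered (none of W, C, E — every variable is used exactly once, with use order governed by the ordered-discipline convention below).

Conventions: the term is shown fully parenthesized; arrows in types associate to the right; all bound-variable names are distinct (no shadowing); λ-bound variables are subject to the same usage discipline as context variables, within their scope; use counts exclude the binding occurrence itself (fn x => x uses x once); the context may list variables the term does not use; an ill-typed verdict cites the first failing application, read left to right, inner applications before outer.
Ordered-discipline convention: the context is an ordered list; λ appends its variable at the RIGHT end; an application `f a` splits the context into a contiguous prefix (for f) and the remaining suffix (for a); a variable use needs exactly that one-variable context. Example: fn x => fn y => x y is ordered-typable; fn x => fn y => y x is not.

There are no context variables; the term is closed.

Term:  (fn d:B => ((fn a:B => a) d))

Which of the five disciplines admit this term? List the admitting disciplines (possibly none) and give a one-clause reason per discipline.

admitted by: ordered, linear, affine, relevant, unrestricted
usage: d (bound): 1, a (bound): 1
left-to-right use order: a, d
typing: well-typed at B → B
ordered: ✓ — d, a once each; derivable with no W/C/E
linear: ✓ — each of d, a used exactly once
affine: ✓ — no duplicate uses among d, a
relevant: ✓ — at least one use each (d, a)
unrestricted: ✓ — simply typable at B → B; W, C, E all held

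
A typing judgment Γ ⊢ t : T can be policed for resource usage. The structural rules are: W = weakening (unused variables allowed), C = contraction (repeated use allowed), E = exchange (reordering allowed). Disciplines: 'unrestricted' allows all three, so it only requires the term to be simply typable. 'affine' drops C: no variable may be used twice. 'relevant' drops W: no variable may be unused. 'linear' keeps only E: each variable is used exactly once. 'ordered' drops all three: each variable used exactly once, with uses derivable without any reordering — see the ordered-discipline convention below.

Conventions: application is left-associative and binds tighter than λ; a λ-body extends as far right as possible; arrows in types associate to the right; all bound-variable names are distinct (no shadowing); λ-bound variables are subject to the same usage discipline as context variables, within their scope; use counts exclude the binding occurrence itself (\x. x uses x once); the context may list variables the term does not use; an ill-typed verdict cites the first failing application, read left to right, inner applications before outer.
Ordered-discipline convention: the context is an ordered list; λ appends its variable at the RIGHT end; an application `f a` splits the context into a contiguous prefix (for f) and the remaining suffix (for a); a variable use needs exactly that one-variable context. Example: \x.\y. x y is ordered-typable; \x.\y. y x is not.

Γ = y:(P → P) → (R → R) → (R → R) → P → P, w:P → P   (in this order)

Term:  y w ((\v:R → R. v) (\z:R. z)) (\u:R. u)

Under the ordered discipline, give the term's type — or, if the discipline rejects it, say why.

term : P → P
use counts: y: 1, w: 1, v [bound]: 1, z [bound]: 1, u [bound]: 1
use order (left to right): y, w, v, z, u
typing: the term checks, with type P → P
across the five disciplines: ordered ✓; linear ✓; affine ✓; relevant ✓; unrestricted ✓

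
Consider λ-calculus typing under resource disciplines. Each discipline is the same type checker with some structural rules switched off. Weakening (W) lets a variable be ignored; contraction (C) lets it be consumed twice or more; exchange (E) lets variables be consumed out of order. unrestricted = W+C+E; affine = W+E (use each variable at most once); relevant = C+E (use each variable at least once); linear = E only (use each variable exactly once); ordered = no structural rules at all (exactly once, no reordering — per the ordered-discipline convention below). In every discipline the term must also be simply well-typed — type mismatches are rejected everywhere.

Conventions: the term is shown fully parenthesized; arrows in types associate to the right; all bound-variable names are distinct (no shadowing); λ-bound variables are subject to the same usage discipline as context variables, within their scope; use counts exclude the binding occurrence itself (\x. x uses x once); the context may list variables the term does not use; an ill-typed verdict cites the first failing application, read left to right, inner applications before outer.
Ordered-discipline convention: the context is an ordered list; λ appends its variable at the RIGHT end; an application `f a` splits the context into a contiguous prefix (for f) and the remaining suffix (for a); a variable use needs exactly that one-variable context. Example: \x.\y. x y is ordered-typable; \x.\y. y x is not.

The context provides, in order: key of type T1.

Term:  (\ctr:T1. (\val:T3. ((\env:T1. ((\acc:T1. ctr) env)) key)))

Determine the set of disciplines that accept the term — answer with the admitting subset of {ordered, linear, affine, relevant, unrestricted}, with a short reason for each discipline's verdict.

admitted in: affine, unrestricted
variable uses: key: 1×; ctr [bound]: 1×; val [bound]: 0×; env [bound]: 1×; acc [bound]: 0×
uses in reading order: ctr, env, key
typing: well-typed at T1 -> T3 -> T1
ordered: ✗ — val, acc left unused
linear: ✗ — val, acc left unused
affine: ✓ — no duplicate uses among key, ctr, val, env, acc
relevant: ✗ — val, acc left unused
unrestricted: ✓ — well-typed at T1 -> T3 -> T1; no restrictions here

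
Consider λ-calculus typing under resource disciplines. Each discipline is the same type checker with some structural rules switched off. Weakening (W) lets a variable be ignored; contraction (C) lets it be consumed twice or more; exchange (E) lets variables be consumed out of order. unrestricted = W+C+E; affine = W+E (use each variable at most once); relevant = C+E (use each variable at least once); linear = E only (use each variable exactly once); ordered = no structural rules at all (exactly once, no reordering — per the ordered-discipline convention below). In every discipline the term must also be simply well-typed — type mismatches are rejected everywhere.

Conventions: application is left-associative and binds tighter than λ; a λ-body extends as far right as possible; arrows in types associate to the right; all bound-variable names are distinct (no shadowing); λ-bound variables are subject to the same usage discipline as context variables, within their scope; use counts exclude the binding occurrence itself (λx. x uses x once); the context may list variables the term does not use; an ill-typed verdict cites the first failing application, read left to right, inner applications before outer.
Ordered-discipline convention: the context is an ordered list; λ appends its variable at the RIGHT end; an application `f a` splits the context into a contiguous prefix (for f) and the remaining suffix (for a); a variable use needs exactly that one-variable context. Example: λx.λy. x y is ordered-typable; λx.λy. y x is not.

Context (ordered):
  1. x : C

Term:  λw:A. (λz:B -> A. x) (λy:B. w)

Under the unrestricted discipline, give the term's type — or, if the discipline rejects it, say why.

term : A -> C
variable uses: x: 1×, w (bound): 1×, z (bound): 0×, y (bound): 0×
left-to-right use order: x, w
typing: the term checks, with type A -> C
across the five disciplines: ordered ✗; linear ✗; affine ✓; relevant ✗; unrestricted ✓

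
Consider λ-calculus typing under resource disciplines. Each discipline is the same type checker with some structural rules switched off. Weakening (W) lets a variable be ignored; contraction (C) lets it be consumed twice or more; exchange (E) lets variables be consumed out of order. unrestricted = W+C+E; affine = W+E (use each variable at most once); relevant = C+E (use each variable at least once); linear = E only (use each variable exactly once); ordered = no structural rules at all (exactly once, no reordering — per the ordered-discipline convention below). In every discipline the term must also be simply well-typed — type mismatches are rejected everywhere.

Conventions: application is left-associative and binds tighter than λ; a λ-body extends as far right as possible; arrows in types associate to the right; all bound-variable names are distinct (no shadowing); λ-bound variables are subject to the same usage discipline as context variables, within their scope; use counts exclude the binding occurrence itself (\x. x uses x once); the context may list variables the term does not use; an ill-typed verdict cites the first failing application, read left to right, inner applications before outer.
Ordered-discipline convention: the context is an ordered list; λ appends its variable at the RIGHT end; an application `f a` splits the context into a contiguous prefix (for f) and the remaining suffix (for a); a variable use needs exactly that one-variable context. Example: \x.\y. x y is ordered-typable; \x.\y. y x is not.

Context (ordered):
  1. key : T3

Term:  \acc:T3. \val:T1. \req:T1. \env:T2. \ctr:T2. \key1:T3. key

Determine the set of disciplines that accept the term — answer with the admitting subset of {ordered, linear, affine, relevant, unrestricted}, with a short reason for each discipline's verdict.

admitted in: affine, unrestricted
counts: key: 1, acc [bound]: 0, val [bound]: 0, req [bound]: 0, env [bound]: 0, ctr [bound]: 0, key1 [bound]: 0
uses in reading order: key
typing: the term checks, with type T3 -> T1 -> T1 -> T2 -> T2 -> T3 -> T3
ordered ✗ (acc, val, req, env, ctr, key1 left unused)
linear ✗ (acc, val, req, env, ctr, key1 left unused)
affine ✓ (none of key, acc, val, req, env, ctr, key1 used more than once)
relevant ✗ (acc, val, req, env, ctr, key1 left unused)
unrestricted ✓ (simply typable at T3 -> T1 -> T1 -> T2 -> T2 -> T3 -> T3; W, C, E all held)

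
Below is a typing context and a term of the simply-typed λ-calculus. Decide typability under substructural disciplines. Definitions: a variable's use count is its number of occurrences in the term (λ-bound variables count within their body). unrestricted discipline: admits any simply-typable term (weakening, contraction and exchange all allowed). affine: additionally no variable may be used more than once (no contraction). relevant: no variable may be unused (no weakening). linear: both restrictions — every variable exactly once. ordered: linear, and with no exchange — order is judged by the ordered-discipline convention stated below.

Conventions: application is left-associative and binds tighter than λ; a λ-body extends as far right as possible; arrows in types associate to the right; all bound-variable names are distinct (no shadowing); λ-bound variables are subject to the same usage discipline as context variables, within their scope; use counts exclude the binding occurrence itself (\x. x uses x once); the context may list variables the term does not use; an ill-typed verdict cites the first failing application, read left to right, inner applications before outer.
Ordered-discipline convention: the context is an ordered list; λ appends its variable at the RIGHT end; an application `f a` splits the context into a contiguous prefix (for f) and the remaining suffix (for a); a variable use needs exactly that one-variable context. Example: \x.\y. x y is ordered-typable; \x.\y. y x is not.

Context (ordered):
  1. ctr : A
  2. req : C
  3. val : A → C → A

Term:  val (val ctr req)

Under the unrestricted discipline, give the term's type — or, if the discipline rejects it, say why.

term : C → A
counts: ctr: 1×, req: 1×, val: 2×
uses in reading order: val, val, ctr, req
typing: the term checks, with type C → A
across the five disciplines: ordered ✗; linear ✗; affine ✗; relevant ✓; unrestricted ✓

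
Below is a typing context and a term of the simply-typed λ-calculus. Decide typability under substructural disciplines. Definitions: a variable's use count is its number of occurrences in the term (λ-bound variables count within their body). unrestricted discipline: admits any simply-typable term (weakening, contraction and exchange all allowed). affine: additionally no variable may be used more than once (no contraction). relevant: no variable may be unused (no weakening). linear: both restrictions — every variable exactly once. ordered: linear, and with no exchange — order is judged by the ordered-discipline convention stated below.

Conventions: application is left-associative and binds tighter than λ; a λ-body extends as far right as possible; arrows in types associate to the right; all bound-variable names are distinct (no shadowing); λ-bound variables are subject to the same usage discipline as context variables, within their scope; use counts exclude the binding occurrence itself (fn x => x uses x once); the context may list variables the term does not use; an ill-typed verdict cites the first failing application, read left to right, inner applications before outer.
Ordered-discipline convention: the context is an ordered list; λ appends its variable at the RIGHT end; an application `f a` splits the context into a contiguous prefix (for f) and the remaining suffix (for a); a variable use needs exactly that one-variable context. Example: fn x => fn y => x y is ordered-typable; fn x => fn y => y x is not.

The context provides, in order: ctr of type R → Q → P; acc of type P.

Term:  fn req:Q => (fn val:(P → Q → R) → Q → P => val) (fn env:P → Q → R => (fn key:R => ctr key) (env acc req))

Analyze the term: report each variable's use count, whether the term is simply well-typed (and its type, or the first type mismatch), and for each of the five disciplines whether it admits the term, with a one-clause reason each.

counts: ctr=1, acc=1, req (λ-bound)=1, val (λ-bound)=1, env (λ-bound)=1, key (λ-bound)=1
left-to-right use order: val, ctr, key, env, acc, req
typing: well-typed — term : Q → (P → Q → R) → Q → P
ordered ✗ (no ordered split (uses run val, ctr, key, env, acc, req))
linear ✓ (each of ctr, acc, req, val, env, key used exactly once)
affine ✓ (none of ctr, acc, req, val, env, key used more than once)
relevant ✓ (at least one use each (ctr, acc, req, val, env, key))
unrestricted ✓ (well-typed at Q → (P → Q → R) → Q → P; no restrictions here)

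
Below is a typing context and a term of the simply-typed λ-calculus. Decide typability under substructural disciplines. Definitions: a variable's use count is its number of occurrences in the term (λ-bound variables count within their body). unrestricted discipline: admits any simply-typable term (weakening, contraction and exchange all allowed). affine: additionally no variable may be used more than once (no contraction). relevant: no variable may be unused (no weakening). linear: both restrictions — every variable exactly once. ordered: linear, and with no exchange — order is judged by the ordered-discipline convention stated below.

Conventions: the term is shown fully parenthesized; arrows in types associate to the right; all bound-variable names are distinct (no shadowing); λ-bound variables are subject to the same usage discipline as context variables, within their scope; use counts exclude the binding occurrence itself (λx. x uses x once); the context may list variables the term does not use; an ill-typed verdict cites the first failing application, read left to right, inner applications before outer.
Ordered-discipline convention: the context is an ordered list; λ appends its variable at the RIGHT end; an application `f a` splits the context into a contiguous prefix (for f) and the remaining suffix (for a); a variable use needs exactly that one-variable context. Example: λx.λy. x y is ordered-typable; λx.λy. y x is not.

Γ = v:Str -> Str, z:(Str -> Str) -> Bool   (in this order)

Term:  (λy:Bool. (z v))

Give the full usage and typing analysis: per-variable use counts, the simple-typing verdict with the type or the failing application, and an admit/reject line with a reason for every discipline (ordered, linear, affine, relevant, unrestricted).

counts: v=1, z=1, y (bound)=0
uses in reading order: z, v
typing: well-typed — term : Bool -> Bool
ordered: ✗ — y never used (weakening)
linear: ✗ — y never used (weakening)
affine: ✓ — v, z, y: no repeats, contraction unneeded
relevant: ✗ — y never used (weakening)
unrestricted: ✓ — simply typable at Bool -> Bool; W, C, E all held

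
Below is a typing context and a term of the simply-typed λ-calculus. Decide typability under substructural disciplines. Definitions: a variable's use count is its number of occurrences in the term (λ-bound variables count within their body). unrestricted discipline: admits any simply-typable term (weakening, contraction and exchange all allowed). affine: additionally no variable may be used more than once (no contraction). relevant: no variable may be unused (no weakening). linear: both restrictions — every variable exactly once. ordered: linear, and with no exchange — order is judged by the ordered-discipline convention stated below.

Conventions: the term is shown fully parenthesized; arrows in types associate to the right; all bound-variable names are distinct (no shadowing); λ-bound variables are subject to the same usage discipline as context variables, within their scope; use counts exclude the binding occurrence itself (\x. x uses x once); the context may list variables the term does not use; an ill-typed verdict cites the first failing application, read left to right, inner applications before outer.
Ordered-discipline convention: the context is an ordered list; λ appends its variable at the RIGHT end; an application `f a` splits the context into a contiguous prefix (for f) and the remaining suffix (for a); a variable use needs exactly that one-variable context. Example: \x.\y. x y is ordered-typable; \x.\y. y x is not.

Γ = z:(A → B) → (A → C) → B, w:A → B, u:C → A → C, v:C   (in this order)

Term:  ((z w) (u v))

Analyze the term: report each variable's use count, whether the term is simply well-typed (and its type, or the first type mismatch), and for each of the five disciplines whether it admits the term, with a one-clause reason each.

usage: z ×1, w ×1, u ×1, v ×1
uses in reading order: z, w, u, v
typing: ✓ — B
ordered: ✓, one use each (z, w, u, v); ordered split holds
linear: ✓, each of z, w, u, v used exactly once
affine: ✓, no duplicate uses among z, w, u, v
relevant: ✓, at least one use each (z, w, u, v)
unrestricted: ✓, simply typable at B; W, C, E all held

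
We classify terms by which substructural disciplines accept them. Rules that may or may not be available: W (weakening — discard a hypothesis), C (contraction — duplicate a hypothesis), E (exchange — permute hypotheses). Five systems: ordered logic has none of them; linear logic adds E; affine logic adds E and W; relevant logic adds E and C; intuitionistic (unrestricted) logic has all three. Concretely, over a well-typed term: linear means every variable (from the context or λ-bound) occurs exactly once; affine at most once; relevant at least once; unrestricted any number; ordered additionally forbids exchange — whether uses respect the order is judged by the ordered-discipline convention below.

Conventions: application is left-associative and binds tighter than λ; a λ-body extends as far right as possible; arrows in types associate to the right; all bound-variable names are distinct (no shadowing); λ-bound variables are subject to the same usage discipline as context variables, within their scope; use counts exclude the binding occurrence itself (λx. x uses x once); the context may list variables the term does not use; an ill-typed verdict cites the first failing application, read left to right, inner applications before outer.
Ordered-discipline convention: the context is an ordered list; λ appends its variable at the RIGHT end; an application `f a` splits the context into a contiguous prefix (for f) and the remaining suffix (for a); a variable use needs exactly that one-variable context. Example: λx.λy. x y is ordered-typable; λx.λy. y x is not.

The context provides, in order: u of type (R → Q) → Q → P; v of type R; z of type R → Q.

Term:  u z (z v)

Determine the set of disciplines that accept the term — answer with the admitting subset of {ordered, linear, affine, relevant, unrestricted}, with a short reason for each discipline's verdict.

accepted by: relevant, unrestricted
use counts: u ×1, v ×1, z ×2
use order (left to right): u, z, z, v
typing: well-typed at P
ordered: ✗, z ×2 used more than once (contraction)
linear: ✗, z ×2 used more than once (contraction)
affine: ✗, z ×2 used more than once (contraction)
relevant: ✓, at least one use each (u, v, z)
unrestricted: ✓, well-typed at P; no restrictions here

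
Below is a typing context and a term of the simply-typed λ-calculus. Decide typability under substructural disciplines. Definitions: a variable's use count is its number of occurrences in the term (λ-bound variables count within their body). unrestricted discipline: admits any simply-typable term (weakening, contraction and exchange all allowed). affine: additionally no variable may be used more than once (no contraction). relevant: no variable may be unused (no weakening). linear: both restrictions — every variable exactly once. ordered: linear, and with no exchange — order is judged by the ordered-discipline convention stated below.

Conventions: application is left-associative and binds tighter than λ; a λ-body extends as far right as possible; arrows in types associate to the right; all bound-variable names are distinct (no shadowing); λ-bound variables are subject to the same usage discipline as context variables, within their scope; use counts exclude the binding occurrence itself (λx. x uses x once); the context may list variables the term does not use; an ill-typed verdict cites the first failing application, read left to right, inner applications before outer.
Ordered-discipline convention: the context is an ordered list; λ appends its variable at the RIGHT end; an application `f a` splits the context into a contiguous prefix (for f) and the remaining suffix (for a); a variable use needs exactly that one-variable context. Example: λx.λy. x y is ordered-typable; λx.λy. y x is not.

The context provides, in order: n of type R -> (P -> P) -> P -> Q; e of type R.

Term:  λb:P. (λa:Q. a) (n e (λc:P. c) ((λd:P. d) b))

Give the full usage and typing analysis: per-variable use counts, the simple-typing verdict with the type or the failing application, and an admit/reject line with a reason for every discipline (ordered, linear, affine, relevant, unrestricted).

counts: n: 1×, e: 1×, b (bound): 1×, a (bound): 1×, c (bound): 1×, d (bound): 1×
left-to-right use order: a, n, e, c, d, b
typing: ✓ — P -> Q
ordered: ✓ — n, e, b, a, c, d: once each, no exchange needed
linear: ✓ — single use per variable (n, e, b, a, c, d)
affine: ✓ — none of n, e, b, a, c, d used more than once
relevant: ✓ — every one of n, e, b, a, c, d appears
unrestricted: ✓ — well-typed at P -> Q; no restrictions here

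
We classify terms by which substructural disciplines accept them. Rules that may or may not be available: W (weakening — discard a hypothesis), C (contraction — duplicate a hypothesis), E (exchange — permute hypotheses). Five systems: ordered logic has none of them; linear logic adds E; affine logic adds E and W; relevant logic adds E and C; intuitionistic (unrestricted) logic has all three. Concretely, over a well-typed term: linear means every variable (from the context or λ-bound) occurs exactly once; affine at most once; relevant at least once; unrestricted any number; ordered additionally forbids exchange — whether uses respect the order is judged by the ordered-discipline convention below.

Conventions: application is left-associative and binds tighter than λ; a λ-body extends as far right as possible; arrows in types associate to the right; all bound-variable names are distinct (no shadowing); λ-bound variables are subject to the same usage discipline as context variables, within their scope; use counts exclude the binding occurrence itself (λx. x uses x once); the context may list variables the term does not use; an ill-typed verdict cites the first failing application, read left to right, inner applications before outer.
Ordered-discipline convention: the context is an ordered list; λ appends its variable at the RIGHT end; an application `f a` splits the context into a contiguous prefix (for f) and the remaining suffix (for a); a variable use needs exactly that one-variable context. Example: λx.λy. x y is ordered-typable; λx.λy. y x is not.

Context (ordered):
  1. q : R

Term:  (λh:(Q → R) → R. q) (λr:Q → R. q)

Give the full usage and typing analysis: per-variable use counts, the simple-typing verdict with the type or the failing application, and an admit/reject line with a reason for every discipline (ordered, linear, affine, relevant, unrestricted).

usage: q: 2×, h [bound]: 0×, r [bound]: 0×
order of uses: q, q
typing: ✓ — R
ordered ✗ (uses contraction: q ×2; h, r never used (weakening))
linear ✗ (uses contraction: q ×2; h, r never used (weakening))
affine ✗ (uses contraction: q ×2)
relevant ✗ (h, r never used (weakening))
unrestricted ✓ (typability at R is all that's needed)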